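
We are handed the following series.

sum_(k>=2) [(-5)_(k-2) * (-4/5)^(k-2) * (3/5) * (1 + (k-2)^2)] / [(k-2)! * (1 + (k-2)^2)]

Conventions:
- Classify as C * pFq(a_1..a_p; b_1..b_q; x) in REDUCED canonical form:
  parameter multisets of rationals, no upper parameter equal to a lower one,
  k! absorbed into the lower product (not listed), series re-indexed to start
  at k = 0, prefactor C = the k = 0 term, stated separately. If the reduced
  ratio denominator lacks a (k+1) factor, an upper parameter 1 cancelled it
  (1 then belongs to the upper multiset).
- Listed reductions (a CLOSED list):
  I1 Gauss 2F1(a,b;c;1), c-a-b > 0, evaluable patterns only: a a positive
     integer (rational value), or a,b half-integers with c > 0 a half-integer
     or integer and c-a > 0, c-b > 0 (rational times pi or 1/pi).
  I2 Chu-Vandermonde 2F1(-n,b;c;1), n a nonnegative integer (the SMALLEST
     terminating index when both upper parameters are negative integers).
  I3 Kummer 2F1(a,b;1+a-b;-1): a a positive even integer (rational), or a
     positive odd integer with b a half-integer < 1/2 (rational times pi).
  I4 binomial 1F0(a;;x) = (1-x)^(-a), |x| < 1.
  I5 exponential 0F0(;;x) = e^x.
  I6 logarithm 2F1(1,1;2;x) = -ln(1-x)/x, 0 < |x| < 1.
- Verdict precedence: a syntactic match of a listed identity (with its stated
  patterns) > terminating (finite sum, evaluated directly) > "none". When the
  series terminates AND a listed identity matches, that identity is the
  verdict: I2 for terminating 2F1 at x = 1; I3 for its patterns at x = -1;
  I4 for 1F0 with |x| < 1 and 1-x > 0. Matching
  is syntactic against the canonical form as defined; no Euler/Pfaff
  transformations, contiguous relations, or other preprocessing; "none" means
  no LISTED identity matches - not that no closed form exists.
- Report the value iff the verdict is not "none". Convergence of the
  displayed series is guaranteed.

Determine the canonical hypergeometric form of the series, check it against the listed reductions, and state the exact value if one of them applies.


This is 3/5 * 1F0(-5; -; -4/5) in reduced canonical form. Verdict: binomial (I4) matches (the 1F0 binomial series: exponent 5, x = -4/5). Sum: 177147/15625.

Structural cue: t_0 being 3/5, striking the common factor k^2 + 1 reduces the term (prefactor 3/5).
Adjacent-term ratio: r(k) = (-4/5) * (k-5) / [(k+1)] - rational in k, leading ratio (-4/5); with t_0 = 3/5, classification follows.


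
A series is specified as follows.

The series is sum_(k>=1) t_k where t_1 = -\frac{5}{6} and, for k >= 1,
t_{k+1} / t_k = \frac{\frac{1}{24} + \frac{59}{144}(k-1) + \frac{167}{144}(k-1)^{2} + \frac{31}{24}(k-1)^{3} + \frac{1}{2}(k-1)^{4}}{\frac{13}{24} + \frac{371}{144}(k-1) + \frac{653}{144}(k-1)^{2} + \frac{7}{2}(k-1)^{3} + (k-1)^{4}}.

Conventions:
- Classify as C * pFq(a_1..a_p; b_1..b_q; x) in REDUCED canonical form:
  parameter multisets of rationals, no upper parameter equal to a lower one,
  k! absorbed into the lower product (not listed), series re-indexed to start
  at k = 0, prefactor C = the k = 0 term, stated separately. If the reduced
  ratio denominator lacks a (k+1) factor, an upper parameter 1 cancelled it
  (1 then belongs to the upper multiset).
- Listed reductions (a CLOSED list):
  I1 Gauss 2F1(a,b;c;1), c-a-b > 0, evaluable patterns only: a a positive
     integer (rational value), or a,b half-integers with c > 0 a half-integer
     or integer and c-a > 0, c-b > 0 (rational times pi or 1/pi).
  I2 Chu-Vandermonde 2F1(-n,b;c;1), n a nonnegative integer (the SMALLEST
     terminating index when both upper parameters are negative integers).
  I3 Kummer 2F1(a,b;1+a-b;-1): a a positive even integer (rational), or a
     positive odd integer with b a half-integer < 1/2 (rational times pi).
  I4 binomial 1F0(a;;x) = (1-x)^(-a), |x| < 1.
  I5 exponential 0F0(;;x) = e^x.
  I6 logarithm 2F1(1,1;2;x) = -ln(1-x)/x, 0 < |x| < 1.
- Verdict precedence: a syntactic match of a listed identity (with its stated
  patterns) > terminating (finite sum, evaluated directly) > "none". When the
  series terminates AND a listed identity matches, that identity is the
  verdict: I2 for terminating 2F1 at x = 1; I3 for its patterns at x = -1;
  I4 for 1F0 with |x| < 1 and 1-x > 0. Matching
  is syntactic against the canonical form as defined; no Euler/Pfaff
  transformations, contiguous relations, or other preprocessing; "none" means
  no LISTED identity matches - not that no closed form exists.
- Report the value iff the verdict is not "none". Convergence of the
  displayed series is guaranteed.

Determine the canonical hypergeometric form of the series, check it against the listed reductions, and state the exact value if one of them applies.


Structural cue: x = \frac{1}{2} and cancel k + 2/3 from the displayed ratio first; then C = -5/6, x = 1/2.
Adjacent-term ratio: r(k) = \frac{1}{2} * (k+\frac{1}{6}) (k+1) / [(k+\frac{13}{12}) (k+1)] - poly over poly, x = \frac{1}{2} from leading terms; C = -\frac{5}{6} at k = 0.

The series (x = \frac{1}{2}) is 2F1: upper {\frac{1}{6}, 1}, lower {\frac{13}{12}}, prefactor -\frac{5}{6}. Verdict: none - at argument \frac{1}{2} the multisets {\frac{1}{6}, 1} ; {\frac{13}{12}} match no listed identity.


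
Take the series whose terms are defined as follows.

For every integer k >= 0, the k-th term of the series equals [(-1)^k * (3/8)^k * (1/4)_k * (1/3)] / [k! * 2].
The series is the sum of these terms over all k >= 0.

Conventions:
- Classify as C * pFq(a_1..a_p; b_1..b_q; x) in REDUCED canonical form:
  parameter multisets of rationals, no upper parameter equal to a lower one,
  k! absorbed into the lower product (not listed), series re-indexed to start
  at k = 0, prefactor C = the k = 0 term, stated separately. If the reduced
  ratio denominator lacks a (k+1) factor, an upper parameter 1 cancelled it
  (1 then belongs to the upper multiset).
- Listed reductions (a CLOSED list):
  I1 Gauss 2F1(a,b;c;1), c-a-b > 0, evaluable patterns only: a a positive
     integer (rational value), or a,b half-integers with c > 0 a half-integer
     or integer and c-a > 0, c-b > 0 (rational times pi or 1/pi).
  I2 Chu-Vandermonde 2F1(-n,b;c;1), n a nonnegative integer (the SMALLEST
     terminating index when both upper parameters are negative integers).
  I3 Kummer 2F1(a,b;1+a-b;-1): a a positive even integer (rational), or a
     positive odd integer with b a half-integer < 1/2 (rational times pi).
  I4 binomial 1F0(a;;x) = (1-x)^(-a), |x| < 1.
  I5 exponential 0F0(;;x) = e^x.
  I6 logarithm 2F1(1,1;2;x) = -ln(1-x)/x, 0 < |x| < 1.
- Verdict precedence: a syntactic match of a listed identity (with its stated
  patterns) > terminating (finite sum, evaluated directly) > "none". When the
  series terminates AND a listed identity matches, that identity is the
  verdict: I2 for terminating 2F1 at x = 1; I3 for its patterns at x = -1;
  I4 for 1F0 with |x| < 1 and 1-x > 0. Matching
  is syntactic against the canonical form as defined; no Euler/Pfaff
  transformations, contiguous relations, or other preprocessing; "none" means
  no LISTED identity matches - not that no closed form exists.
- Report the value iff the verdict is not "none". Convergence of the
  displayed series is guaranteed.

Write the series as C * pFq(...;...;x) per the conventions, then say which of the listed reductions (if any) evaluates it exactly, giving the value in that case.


First insight: with t_0 = 1/6, the (-1)^k factor (C = 1/6, x = -3/8) folds into the argument's sign.
Term ratio: r(k) = (-3/8) * (k+1/4) / [(k+1)] - poly over poly, x = (-3/8) from leading terms; C = 1/6 at k = 0.

At argument -3/8: a 1F0 with upper {1/4}, lower {-}, scaled by C = 1/6. Verdict: this is the I4 binomial reduction (the 1F0 binomial series: exponent -1/4, x = -3/8). Its exact value is (1/6) * (11/8)^(-1/4).


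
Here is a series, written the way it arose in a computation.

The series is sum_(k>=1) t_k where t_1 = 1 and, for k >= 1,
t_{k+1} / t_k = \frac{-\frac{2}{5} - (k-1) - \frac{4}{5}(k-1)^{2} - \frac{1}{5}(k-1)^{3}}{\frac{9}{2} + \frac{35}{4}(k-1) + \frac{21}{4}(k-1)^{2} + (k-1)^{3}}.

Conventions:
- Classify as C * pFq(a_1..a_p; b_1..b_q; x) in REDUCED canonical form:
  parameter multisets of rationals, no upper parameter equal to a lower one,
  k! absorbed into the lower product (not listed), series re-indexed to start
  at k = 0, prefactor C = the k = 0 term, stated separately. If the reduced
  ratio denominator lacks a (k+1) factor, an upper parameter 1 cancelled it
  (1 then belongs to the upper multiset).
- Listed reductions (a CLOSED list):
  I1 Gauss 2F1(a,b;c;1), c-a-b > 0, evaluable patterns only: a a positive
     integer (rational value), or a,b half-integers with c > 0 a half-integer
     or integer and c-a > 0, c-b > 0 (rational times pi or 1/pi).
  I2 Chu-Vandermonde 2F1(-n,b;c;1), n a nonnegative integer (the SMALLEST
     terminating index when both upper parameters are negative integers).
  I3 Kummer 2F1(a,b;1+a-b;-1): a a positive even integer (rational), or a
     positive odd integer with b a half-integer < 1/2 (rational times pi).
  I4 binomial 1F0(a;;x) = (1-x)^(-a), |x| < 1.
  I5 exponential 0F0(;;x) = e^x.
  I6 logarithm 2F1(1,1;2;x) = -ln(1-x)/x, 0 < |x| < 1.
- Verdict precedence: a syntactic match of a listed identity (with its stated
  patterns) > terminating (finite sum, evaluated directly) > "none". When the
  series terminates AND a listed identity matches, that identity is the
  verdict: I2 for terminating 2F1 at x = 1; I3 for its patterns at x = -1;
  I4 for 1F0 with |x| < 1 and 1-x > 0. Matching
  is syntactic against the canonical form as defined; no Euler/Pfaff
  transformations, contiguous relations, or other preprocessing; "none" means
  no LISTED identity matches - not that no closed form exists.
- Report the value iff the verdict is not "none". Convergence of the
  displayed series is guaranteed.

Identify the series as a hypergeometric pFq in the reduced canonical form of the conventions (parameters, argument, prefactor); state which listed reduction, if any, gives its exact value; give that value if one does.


Key step: t_0 being 1, the parameter 2 appears in both the upper and lower lists and cancels.
Ratio: r(k) = -\frac{1}{5} * (k+1) (k+1) / [(k+\frac{9}{4}) (k+1)] - poly over poly, x = -\frac{1}{5} from leading terms; C = 1 at k = 0.

Classification (C = 1): 2F1 with upper {1, 1}, lower {\frac{9}{4}}, argument x = -\frac{1}{5}. Verdict: none - this 2F1 at x = -\frac{1}{5} matches no listed pattern, and upper {1, 1} holds no stopper.


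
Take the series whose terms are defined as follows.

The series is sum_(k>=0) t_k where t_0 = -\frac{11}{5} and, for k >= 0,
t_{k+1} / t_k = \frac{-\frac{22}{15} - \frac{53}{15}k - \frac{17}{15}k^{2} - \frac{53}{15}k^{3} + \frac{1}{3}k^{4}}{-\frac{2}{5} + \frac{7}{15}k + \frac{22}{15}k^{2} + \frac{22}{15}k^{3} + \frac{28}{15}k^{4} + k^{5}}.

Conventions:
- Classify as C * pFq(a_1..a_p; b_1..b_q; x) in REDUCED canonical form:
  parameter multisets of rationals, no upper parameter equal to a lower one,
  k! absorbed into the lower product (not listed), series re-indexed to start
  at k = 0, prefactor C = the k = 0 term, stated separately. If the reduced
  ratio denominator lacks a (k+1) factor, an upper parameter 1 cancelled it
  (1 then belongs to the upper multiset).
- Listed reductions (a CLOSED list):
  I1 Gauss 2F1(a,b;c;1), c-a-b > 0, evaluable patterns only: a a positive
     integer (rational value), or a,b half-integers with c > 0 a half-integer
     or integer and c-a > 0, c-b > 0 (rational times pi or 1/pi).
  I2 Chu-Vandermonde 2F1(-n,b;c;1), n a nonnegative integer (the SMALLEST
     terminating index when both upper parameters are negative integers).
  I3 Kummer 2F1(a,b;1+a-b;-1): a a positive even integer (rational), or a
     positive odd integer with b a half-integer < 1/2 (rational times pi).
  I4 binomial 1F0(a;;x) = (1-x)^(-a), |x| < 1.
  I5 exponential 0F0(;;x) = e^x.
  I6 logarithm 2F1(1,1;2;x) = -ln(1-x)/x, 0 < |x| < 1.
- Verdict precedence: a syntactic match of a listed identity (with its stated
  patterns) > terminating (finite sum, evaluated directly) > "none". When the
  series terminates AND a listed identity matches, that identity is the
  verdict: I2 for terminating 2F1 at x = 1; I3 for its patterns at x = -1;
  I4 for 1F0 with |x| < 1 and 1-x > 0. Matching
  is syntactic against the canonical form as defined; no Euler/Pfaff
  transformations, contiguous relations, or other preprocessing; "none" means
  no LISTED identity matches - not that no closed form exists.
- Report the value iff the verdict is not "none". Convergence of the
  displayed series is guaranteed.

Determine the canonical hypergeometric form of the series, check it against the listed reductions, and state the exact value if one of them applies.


Classification (C = -\frac{11}{5}): 2F2 with upper {-11, \frac{2}{5}}, lower {-\frac{1}{3}, \frac{6}{5}}, argument x = \frac{1}{3}. Verdict: terminating - upper -11 stops the sum at k = 11; the 12 terms are added exactly. Value: -\frac{2620442354662129}{1214345941536000}.

First insight: t_0 being -\frac{11}{5}, the ratio is unreduced: k^2 + 1 divides both sides (prefactor -11/5).
Term ratio: r(k) = \frac{1}{3} * (k-11) (k+\frac{2}{5}) / [(k-\frac{1}{3}) (k+\frac{6}{5}) (k+1)] ; factor over Q: parameters, x = \frac{1}{3}, and C = -\frac{11}{5}.


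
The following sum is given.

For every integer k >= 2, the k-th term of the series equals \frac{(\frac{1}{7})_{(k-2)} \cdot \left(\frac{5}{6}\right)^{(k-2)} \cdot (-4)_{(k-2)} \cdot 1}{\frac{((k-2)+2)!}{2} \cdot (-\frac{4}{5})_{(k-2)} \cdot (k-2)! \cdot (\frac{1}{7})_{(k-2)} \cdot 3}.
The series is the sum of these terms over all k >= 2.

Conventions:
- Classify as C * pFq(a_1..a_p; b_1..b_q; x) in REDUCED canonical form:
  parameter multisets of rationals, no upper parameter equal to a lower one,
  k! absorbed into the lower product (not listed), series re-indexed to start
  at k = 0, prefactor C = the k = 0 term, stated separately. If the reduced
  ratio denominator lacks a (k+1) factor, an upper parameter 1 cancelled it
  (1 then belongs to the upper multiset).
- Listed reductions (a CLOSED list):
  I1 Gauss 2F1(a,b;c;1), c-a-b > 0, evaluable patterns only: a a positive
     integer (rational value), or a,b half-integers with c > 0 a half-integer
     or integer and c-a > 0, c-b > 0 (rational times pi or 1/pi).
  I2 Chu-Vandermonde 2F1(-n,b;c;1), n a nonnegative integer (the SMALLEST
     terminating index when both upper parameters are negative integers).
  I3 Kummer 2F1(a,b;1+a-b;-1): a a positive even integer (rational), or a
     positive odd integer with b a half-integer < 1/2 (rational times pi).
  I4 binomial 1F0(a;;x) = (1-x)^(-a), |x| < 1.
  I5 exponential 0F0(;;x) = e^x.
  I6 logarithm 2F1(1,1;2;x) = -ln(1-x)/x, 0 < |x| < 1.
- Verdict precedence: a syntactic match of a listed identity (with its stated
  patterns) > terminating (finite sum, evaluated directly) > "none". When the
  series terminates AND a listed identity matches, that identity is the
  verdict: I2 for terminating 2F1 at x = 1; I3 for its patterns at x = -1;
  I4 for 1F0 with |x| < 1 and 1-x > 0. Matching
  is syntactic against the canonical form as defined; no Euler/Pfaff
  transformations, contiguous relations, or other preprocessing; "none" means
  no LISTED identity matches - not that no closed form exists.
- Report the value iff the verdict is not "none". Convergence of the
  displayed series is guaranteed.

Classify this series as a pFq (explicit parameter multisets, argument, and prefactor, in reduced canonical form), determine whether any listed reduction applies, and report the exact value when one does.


x = \frac{5}{6} here; the reduced form reads 1F2, upper {-4}, lower {-\frac{4}{5}, 3}, C = \frac{1}{3}. Verdict: terminating. (-4)_k vanishes past k = 4, leaving a 5-term sum, computed directly. Exact value: \frac{10260643}{73903104}.

Key observation: with t_0 = \frac{1}{3}, the parameter 1/7 appears in both the upper and lower lists and cancels.
Adjacent-term ratio: r(k) = \frac{5}{6} * (k-4) / [(k-\frac{4}{5}) (k+3) (k+1)] ; factor over Q: parameters, x = \frac{5}{6}, and C = \frac{1}{3}.


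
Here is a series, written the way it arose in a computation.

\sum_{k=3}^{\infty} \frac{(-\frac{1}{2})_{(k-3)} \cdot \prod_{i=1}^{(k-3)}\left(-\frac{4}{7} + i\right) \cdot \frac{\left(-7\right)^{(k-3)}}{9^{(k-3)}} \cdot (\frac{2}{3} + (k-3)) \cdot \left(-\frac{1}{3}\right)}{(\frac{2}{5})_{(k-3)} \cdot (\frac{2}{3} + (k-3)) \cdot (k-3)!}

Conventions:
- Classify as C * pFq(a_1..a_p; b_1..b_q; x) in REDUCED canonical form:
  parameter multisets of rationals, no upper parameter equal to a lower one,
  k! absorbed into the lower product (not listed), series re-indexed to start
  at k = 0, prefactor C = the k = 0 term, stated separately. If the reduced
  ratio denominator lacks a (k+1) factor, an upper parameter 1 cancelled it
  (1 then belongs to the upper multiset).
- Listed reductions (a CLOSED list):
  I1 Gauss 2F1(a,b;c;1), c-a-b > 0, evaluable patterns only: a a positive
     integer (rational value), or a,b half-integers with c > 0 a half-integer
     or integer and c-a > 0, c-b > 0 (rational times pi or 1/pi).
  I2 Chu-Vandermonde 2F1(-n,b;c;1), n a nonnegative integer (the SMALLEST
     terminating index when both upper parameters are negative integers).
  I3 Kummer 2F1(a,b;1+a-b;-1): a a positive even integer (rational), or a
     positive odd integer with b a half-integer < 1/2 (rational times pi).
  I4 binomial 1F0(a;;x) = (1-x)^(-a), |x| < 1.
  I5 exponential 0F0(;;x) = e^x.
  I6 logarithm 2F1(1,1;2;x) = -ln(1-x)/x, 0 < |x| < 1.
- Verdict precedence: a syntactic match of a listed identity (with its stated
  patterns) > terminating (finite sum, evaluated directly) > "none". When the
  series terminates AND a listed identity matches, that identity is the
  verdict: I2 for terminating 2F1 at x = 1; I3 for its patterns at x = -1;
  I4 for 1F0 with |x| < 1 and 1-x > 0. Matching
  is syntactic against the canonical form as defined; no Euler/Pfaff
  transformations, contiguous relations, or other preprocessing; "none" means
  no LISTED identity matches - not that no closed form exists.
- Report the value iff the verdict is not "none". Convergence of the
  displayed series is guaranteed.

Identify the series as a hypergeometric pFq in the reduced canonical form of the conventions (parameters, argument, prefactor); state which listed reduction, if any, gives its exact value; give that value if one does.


Classification (C = -\frac{1}{3}): 2F1 with upper {-\frac{1}{2}, \frac{3}{7}}, lower {\frac{2}{5}}, argument x = -\frac{7}{9}. Verdict: none. A 2F1 with upper {-\frac{1}{2}, \frac{3}{7}} fits none of I1-I6 at x = -\frac{7}{9}; the sum runs forever.

First insight: x = -\frac{7}{9} and striking the common factor k + 2/3 reduces the term (prefactor -1/3).
Step ratio: r(k) = -\frac{7}{9} * (k-\frac{1}{2}) (k+\frac{3}{7}) / [(k+\frac{2}{5}) (k+1)] - poly over poly, x = -\frac{7}{9} from leading terms; C = -\frac{1}{3} at k = 0.


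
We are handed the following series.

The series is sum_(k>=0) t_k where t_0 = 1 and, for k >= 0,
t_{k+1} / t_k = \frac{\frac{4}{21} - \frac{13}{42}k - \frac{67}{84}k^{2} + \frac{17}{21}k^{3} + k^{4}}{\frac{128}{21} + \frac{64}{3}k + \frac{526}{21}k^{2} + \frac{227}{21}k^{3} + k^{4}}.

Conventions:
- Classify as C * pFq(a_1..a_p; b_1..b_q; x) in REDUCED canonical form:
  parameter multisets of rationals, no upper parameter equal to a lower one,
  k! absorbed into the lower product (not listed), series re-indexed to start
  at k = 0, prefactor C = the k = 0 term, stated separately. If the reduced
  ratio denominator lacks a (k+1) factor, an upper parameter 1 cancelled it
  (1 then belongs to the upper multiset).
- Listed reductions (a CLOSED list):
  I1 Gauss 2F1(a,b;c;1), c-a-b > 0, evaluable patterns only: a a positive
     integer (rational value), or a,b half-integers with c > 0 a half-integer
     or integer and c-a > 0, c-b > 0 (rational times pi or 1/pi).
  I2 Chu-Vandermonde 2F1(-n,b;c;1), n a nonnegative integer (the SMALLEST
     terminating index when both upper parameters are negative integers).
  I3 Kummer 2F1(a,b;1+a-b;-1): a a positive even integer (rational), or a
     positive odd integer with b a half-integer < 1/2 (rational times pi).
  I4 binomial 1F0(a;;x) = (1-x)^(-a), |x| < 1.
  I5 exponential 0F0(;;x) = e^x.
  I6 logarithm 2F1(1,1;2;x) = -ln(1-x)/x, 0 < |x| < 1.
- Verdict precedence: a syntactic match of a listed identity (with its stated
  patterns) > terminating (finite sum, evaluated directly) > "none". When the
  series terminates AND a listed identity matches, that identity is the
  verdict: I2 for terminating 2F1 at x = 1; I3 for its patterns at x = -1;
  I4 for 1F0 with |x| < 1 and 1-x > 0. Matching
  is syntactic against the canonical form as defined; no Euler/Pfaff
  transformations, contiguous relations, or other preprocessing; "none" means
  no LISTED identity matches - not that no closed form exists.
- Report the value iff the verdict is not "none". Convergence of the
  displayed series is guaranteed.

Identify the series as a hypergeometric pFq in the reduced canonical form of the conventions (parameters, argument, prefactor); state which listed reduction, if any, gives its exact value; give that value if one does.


With C = 1: the canonical form is 2F1(-\frac{1}{2}, -\frac{1}{2}; 8; 1). Verdict at x = 1: the half-integer Gauss pattern (I1) matches (x = 1; upper {-\frac{1}{2}, -\frac{1}{2}} half-integers, c = 8 in the evaluable pattern). Hence: \frac{134217728}{41409225} / \pi.

Key step: with t_0 = 1, the ratio is unreduced: k + 2/3 divides both sides (C = 1).
Term ratio: r(k) = 1 * (k-\frac{1}{2}) (k-\frac{1}{2}) / [(k+8) (k+1)] - rational in k, leading ratio 1; with t_0 = 1, classification follows.


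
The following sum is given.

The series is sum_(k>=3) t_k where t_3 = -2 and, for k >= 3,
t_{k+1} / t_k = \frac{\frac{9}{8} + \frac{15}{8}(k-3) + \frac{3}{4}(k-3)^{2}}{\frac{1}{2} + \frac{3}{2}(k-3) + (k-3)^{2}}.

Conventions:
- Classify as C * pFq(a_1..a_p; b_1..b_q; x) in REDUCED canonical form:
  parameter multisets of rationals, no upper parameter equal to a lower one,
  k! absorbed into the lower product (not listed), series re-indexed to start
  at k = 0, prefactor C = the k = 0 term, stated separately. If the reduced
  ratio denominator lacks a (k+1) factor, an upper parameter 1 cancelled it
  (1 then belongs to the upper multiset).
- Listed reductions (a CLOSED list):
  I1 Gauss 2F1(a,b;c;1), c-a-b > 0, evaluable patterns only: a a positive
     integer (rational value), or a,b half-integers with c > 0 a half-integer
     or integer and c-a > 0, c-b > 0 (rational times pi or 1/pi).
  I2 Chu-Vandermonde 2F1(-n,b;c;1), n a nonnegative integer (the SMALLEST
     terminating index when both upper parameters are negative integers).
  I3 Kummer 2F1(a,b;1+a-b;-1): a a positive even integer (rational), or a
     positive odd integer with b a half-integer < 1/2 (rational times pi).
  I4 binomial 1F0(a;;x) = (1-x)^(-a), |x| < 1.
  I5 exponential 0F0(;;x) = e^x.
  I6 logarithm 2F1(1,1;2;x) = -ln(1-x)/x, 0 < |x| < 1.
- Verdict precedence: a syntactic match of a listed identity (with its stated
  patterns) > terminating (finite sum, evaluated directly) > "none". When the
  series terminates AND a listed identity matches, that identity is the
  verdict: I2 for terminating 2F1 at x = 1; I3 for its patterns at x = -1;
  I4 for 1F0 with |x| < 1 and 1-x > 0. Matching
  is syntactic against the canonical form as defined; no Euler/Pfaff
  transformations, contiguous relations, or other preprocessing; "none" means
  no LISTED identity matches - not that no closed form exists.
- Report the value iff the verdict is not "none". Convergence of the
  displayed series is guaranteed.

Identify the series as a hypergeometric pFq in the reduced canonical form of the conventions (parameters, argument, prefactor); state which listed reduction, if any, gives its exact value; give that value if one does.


Classification (C = -2): 2F1 with upper {1, \frac{3}{2}}, lower {\frac{1}{2}}, argument x = \frac{3}{4}. Verdict: none. Every listed pattern misses the 2F1 form at \frac{3}{4}, upper {1, \frac{3}{2}}.

First insight: t_0 being -2, factor the ratio over Q (C = -2, x = 3/4): negated roots = parameters.
Adjacent-term ratio: r(k) = \frac{3}{4} * (k+1) (k+\frac{3}{2}) / [(k+\frac{1}{2}) (k+1)] - rational in k, leading ratio \frac{3}{4}; with t_0 = -2, classification follows.


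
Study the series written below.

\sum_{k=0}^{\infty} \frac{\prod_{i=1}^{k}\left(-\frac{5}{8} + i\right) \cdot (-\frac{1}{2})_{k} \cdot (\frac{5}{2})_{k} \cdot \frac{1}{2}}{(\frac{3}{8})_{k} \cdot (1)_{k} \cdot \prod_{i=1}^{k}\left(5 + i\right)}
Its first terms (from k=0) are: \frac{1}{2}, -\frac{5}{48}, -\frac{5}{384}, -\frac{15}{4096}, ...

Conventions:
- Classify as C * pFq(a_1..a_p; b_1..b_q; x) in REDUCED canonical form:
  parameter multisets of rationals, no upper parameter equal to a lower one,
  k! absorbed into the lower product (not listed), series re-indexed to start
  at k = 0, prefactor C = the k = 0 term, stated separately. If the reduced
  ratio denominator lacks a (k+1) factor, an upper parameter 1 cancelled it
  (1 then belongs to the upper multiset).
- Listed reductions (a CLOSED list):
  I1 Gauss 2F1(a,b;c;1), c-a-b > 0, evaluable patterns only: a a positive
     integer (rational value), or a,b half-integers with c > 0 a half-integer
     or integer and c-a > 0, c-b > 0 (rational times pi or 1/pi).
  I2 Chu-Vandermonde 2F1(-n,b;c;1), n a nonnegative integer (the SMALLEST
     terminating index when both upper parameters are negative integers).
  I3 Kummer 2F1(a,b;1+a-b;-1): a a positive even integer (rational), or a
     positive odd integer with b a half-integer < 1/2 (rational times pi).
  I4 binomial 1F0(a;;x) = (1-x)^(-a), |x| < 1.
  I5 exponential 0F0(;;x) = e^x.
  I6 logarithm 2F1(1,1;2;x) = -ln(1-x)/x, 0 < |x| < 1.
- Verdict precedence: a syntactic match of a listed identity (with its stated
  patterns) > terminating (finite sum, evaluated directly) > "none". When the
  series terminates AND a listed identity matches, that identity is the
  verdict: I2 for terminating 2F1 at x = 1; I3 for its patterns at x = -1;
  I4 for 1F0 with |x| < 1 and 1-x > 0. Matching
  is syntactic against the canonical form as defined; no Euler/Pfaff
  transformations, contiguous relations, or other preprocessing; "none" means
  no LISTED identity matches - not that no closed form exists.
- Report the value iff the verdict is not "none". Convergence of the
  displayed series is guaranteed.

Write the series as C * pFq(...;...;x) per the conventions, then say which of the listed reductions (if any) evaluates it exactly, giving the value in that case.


Canonical form: C = \frac{1}{2} times 2F1 with upper {-\frac{1}{2}, \frac{5}{2}}, lower {6}, x = 1. Verdict at x = 1: Gauss's theorem I1 (half-integer case) matches (x = 1; upper {-\frac{1}{2}, \frac{5}{2}} half-integers, c = 6 in the evaluable pattern). Hence: \frac{4096}{3465} / \pi.

Structural cue: x = 1 and the lower running product (C = 1/2, x = 1) is a rising factorial.
Adjacent-term ratio: r(k) = 1 * (k-\frac{1}{2}) (k+\frac{5}{2}) / [(k+6) (k+1)] - rational in k, leading ratio 1; with t_0 = \frac{1}{2}, classification follows.


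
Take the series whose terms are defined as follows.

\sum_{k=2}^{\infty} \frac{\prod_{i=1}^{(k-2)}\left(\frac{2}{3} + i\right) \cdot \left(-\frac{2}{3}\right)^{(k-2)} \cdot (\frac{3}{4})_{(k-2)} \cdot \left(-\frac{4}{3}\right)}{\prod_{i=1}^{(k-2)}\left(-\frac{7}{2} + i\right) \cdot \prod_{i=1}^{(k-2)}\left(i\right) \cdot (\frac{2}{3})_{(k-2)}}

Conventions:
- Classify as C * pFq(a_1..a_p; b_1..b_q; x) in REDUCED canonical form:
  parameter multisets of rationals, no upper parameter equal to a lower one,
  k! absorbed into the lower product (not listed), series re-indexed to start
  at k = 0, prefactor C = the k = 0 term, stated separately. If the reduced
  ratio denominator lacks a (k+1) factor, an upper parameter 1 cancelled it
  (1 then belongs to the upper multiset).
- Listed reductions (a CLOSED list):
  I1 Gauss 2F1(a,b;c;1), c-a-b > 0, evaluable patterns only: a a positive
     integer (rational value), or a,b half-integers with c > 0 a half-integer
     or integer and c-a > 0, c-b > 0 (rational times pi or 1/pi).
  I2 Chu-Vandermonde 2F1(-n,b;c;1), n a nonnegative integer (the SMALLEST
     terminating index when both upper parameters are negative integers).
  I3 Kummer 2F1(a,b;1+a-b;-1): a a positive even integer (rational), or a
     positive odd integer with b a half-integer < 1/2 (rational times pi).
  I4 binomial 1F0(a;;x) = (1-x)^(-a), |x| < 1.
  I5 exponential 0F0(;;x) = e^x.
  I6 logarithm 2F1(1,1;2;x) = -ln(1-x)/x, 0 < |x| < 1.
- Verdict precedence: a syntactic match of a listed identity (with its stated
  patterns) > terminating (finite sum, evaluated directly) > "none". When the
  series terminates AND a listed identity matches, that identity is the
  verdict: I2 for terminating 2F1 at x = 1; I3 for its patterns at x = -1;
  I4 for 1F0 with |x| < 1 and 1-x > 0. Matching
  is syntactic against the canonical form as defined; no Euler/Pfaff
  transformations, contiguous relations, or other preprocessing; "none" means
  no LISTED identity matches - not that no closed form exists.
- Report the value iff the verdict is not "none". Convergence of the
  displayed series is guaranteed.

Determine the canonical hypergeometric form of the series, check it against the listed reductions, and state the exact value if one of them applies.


Classification (C = -\frac{4}{3}): 2F2 with upper {\frac{3}{4}, \frac{5}{3}}, lower {-\frac{5}{2}, \frac{2}{3}}, argument x = -\frac{2}{3}. Verdict: none here - no I1-I6 shape fits x = -\frac{2}{3} with lower {-\frac{5}{2}, \frac{2}{3}}.

First insight: from the first term -\frac{4}{3}: the running product (prefactor -4/3) telescopes to a rising factorial.
Consecutive-term ratio: r(k) = -\frac{2}{3} * (k+\frac{3}{4}) (k+\frac{5}{3}) / [(k-\frac{5}{2}) (k+\frac{2}{3}) (k+1)] - rational in k, leading ratio -\frac{2}{3}; with t_0 = -\frac{4}{3}, classification follows.


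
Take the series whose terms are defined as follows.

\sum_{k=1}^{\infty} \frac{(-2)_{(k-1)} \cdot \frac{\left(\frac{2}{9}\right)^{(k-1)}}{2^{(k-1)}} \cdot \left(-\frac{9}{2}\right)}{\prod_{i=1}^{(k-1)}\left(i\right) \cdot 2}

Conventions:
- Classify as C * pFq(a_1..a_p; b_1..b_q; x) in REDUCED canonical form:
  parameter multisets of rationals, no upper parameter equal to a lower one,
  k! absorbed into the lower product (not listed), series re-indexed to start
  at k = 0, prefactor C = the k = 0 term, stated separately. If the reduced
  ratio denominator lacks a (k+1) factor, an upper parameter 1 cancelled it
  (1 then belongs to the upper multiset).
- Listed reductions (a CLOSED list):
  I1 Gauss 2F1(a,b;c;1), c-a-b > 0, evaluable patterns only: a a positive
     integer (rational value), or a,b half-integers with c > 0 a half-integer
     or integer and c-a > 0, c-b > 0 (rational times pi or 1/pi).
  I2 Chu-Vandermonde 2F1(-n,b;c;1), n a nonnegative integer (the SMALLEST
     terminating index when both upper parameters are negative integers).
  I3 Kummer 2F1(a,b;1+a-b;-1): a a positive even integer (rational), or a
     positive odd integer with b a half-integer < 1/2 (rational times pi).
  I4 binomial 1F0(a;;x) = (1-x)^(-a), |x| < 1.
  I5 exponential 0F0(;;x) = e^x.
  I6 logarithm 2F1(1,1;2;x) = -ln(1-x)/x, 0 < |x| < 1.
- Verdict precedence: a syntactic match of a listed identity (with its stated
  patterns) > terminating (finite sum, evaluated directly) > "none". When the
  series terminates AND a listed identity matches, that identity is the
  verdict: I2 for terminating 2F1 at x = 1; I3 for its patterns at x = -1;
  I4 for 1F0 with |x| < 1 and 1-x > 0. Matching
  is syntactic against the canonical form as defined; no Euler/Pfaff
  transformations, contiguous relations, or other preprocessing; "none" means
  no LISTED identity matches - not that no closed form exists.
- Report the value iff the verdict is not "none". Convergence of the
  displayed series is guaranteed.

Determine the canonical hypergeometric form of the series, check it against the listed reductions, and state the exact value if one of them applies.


With C = -\frac{9}{4}: the canonical form is 1F0(-2; -; \frac{1}{9}). Verdict: the I4 binomial reduction applies (the 1F0 binomial series: exponent 2, x = \frac{1}{9}). Value: -\frac{16}{9}.

First insight: t_0 = -\frac{9}{4} here, and the two k-th powers (C = -9/4, x = 1/9) combine into one argument.
Ratio: r(k) = \frac{1}{9} * (k-2) / [(k+1)] - rational in k. x = \frac{1}{9}; t_0 = -\frac{9}{4}; negate the roots.


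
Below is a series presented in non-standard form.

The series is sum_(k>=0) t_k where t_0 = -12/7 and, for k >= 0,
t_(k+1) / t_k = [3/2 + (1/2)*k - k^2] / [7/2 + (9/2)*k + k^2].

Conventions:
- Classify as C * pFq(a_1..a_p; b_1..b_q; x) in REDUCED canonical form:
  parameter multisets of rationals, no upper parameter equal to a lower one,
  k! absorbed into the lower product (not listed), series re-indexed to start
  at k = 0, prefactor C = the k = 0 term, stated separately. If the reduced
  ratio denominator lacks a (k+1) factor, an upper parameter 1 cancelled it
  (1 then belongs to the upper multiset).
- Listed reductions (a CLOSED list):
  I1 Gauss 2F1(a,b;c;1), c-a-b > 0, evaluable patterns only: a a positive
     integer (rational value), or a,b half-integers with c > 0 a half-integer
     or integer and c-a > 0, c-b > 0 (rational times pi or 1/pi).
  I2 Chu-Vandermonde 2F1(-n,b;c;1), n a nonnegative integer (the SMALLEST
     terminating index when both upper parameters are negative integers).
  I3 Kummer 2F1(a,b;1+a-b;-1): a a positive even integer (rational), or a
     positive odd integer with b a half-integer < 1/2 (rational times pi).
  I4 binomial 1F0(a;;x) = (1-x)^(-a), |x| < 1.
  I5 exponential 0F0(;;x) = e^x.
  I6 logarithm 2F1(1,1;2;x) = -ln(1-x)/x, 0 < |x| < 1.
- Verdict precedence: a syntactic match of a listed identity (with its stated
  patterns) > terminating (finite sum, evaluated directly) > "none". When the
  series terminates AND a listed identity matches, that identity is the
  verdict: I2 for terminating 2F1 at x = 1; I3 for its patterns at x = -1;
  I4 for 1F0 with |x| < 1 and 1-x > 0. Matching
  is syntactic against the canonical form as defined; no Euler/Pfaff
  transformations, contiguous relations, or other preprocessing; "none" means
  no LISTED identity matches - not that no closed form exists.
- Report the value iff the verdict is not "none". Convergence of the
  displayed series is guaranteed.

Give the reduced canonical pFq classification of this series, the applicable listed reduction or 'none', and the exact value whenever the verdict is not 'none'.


Key observation: with t_0 = -12/7, the expanded ratio factors over Q; C = -12/7, x = -1, roots give parameters.
Term ratio: r(k) = (-1) * (k-3/2) (k+1) / [(k+7/2) (k+1)] - poly over poly, x = (-1) from leading terms; C = -12/7 at k = 0.

x = -1 here; the reduced form reads 2F1, upper {-3/2, 1}, lower {7/2}, C = -12/7. Verdict: Kummer's theorem (I3) matches (x = -1; c = 7/2 equals 1+a-b for upper {-3/2, 1}: listed pattern). Sum: (-45/56) * pi.


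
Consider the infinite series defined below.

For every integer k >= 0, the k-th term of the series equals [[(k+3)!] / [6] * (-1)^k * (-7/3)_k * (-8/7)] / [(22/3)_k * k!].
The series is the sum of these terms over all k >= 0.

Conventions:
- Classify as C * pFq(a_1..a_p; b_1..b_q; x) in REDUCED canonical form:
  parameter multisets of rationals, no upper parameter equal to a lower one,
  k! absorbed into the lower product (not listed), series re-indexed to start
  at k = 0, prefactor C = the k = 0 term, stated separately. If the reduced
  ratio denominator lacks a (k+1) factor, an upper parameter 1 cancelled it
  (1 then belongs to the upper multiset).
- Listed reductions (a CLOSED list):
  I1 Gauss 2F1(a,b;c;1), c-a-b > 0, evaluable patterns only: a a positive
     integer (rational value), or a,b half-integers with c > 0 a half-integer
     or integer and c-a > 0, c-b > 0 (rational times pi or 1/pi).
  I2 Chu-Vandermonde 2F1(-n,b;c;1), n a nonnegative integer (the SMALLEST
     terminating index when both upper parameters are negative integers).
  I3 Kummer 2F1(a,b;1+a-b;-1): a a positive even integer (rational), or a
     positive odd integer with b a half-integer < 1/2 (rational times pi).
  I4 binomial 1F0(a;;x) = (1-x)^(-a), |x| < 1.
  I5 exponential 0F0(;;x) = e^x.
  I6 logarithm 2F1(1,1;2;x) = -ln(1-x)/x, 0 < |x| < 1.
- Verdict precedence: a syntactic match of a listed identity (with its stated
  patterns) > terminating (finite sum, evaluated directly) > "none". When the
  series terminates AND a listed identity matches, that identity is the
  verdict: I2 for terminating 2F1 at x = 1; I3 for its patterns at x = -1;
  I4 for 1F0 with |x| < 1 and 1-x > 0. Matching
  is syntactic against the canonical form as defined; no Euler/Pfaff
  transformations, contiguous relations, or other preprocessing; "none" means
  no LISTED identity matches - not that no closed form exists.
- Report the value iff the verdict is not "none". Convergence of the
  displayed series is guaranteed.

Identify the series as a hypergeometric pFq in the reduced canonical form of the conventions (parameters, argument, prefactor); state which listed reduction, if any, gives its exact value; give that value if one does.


Prefactor -8/7, argument -1: 2F1 with upper {-7/3, 4} over lower {22/3}. Verdict: the Kummer evaluation I3 matches (x = -1; c = 22/3 equals 1+a-b for upper {-7/3, 4}: listed pattern). Exact value: -608/189.

Structural cue: x = (-1) and the factorial ratio (C = -8/7, x = -1) (k+a-1)!/(a-1)! is a rising factorial (a)_k.
Term ratio: r(k) = (-1) * (k-7/3) (k+4) / [(k+22/3) (k+1)] - rational in k, leading ratio (-1); with t_0 = -8/7, classification follows.


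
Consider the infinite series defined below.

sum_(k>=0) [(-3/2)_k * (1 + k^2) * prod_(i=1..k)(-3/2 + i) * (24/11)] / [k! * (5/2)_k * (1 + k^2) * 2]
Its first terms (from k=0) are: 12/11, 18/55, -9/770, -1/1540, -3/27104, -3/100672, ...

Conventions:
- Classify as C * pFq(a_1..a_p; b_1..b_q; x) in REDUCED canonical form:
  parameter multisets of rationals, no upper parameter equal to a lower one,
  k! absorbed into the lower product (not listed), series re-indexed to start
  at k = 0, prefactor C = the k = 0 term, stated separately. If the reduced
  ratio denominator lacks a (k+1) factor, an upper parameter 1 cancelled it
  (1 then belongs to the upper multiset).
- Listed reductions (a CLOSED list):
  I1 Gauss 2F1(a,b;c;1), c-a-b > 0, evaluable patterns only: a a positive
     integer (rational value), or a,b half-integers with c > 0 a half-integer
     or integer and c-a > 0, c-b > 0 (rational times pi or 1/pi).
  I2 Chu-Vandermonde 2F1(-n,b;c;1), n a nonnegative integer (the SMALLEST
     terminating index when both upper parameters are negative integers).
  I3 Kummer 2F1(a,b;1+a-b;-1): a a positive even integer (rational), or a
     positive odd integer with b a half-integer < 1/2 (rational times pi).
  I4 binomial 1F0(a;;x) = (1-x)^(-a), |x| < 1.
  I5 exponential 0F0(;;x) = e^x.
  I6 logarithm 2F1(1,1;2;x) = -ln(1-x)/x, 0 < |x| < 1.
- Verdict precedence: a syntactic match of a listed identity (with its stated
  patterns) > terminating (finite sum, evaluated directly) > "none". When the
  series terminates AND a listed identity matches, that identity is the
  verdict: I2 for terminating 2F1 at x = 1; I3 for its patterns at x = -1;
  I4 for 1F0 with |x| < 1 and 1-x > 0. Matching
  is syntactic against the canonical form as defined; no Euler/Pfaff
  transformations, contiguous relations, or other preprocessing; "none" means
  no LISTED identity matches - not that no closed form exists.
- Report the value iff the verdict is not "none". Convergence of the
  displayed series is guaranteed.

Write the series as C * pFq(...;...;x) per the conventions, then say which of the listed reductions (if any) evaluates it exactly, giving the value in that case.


x = 1 here; the reduced form reads 2F1, upper {-3/2, -1/2}, lower {5/2}, C = 12/11. Verdict (x = 1): Gauss (I1, half-integer pattern) applies (x = 1; upper {-3/2, -1/2} half-integers, c = 5/2 in the evaluable pattern). Its exact value is (315/704) * pi.

The tell: t_0 being 12/11, the constant factors (C = 12/11, x = 1) combine into one prefactor.
Adjacent-term ratio: r(k) = 1 * (k-3/2) (k-1/2) / [(k+5/2) (k+1)] - rational in k. x = 1; t_0 = 12/11; negate the roots.
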